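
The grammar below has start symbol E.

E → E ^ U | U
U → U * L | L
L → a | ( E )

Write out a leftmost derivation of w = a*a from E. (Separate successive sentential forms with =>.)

E => U   [E → U]
U => U*L   [U → U * L]
U*L => L*L   [U → L]
L*L => a*L   [L → a]
a*L => a*a   [L → a]

E => U => U*L => L*L => a*L => a*a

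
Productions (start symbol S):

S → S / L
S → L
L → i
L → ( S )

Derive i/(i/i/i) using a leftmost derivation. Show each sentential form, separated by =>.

S => S/L => L/L => i/L => i/(S) => i/(S/L) => i/(S/L/L) => i/(L/L/L) => i/(i/L/L) => i/(i/i/L) => i/(i/i/i)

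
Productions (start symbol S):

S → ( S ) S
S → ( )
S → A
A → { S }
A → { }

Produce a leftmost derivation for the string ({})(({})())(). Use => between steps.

S => (S)S   [S → ( S ) S]
(S)S => (A)S   [S → A]
(A)S => ({})S   [A → { }]
({})S => ({})(S)S   [S → ( S ) S]
({})(S)S => ({})((S)S)S   [S → ( S ) S]
({})((S)S)S => ({})((A)S)S   [S → A]
({})((A)S)S => ({})(({})S)S   [A → { }]
({})(({})S)S => ({})(({})())S   [S → ( )]
({})(({})())S => ({})(({})())()   [S → ( )]

S=>(S)S=>(A)S=>({})S=>({})(S)S=>({})((S)S)S=>({})((A)S)S=>({})(({})S)S=>({})(({})())S=>({})(({})())()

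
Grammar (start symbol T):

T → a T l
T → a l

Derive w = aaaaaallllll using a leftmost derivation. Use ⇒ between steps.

T⇒aTl⇒aaTll⇒aaaTlll⇒aaaaTllll⇒aaaaaTlllll⇒aaaaaallllll

T ⇒ aTl   [T → a T l]
aTl ⇒ aaTll   [T → a T l]
aaTll ⇒ aaaTlll   [T → a T l]
aaaTlll ⇒ aaaaTllll   [T → a T l]
aaaaTllll ⇒ aaaaaTlllll   [T → a T l]
aaaaaTlllll ⇒ aaaaaallllll   [T → a l]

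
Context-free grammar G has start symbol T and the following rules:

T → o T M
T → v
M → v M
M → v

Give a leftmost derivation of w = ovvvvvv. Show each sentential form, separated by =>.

T => oTM   [T → o T M]
oTM => ovM   [T → v]
ovM => ovvM   [M → v M]
ovvM => ovvvM   [M → v M]
ovvvM => ovvvvM   [M → v M]
ovvvvM => ovvvvvM   [M → v M]
ovvvvvM => ovvvvvv   [M → v]

T => oTM => ovM => ovvM => ovvvM => ovvvvM => ovvvvvM => ovvvvvv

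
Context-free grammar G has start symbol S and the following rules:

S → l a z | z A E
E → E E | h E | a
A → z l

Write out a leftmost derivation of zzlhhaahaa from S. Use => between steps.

S => zAE   [S → z A E]
zAE => zzlE   [A → z l]
zzlE => zzlhE   [E → h E]
zzlhE => zzlhEE   [E → E E]
zzlhEE => zzlhhEE   [E → h E]
zzlhhEE => zzlhhaE   [E → a]
zzlhhaE => zzlhhaEE   [E → E E]
zzlhhaEE => zzlhhaEEE   [E → E E]
zzlhhaEEE => zzlhhaaEE   [E → a]
zzlhhaaEE => zzlhhaahEE   [E → h E]
zzlhhaahEE => zzlhhaahaE   [E → a]
zzlhhaahaE => zzlhhaahaa   [E → a]

S => zAE => zzlE => zzlhE => zzlhEE => zzlhhEE => zzlhhaE => zzlhhaEE => zzlhhaEEE => zzlhhaaEE => zzlhhaahEE => zzlhhaahaE => zzlhhaahaa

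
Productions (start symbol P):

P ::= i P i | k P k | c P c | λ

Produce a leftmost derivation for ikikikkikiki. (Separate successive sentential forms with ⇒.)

P ⇒ iPi   [P ::= i P i]
iPi ⇒ ikPki   [P ::= k P k]
ikPki ⇒ ikiPiki   [P ::= i P i]
ikiPiki ⇒ ikikPkiki   [P ::= k P k]
ikikPkiki ⇒ ikikiPikiki   [P ::= i P i]
ikikiPikiki ⇒ ikikikPkikiki   [P ::= k P k]
ikikikPkikiki ⇒ ikikikkikiki   [P ::= λ]

P⇒iPi⇒ikPki⇒ikiPiki⇒ikikPkiki⇒ikikiPikiki⇒ikikikPkikiki⇒ikikikkikiki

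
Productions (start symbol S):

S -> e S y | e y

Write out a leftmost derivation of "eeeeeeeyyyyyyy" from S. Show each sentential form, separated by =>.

S=>eSy=>eeSyy=>eeeSyyy=>eeeeSyyyy=>eeeeeSyyyyy=>eeeeeeSyyyyyy=>eeeeeeeyyyyyyy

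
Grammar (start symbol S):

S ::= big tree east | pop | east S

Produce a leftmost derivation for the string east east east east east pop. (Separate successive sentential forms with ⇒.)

S ⇒ east S ⇒ east east S ⇒ east east east S ⇒ east east east east S ⇒ east east east east east S ⇒ east east east east east pop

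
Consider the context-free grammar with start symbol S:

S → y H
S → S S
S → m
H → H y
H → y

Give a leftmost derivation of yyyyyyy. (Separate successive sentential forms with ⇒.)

S⇒yH⇒yHy⇒yHyy⇒yHyyy⇒yHyyyy⇒yHyyyyy⇒yyyyyyy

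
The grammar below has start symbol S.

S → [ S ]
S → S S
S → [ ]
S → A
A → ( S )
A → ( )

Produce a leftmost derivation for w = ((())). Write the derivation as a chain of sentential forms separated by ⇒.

S⇒A⇒(S)⇒(A)⇒((S))⇒((A))⇒((()))

S ⇒ A   [S → A]
A ⇒ (S)   [A → ( S )]
(S) ⇒ (A)   [S → A]
(A) ⇒ ((S))   [A → ( S )]
((S)) ⇒ ((A))   [S → A]
((A)) ⇒ ((()))   [A → ( )]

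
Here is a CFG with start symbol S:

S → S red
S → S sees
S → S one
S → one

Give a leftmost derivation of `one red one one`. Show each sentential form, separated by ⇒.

S ⇒ S one ⇒ S one one ⇒ S red one one ⇒ one red one one

S ⇒ S one   [S → S one]
S one ⇒ S one one   [S → S one]
S one one ⇒ S red one one   [S → S red]
S red one one ⇒ one red one one   [S → one]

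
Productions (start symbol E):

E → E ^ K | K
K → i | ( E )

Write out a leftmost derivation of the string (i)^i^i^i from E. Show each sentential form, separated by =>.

E => E^K => E^K^K => E^K^K^K => K^K^K^K => (E)^K^K^K => (K)^K^K^K => (i)^K^K^K => (i)^i^K^K => (i)^i^i^K => (i)^i^i^i

E => E^K   [E → E ^ K]
E^K => E^K^K   [E → E ^ K]
E^K^K => E^K^K^K   [E → E ^ K]
E^K^K^K => K^K^K^K   [E → K]
K^K^K^K => (E)^K^K^K   [K → ( E )]
(E)^K^K^K => (K)^K^K^K   [E → K]
(K)^K^K^K => (i)^K^K^K   [K → i]
(i)^K^K^K => (i)^i^K^K   [K → i]
(i)^i^K^K => (i)^i^i^K   [K → i]
(i)^i^i^K => (i)^i^i^i   [K → i]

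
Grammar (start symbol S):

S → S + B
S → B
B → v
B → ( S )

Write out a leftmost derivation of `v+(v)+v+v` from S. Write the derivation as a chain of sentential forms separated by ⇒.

S⇒S+B⇒S+B+B⇒S+B+B+B⇒B+B+B+B⇒v+B+B+B⇒v+(S)+B+B⇒v+(B)+B+B⇒v+(v)+B+B⇒v+(v)+v+B⇒v+(v)+v+v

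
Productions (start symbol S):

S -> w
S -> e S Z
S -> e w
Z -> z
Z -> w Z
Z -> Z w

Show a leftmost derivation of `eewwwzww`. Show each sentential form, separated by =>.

S => eSZ => eewZ => eewZw => eewwZw => eewwZww => eewwwZww => eewwwzww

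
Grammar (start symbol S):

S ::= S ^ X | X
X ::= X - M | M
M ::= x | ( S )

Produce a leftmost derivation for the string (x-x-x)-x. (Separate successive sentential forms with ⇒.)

S ⇒ X ⇒ X-M ⇒ M-M ⇒ (S)-M ⇒ (X)-M ⇒ (X-M)-M ⇒ (X-M-M)-M ⇒ (M-M-M)-M ⇒ (x-M-M)-M ⇒ (x-x-M)-M ⇒ (x-x-x)-M ⇒ (x-x-x)-x

S ⇒ X   [S ::= X]
X ⇒ X-M   [X ::= X - M]
X-M ⇒ M-M   [X ::= M]
M-M ⇒ (S)-M   [M ::= ( S )]
(S)-M ⇒ (X)-M   [S ::= X]
(X)-M ⇒ (X-M)-M   [X ::= X - M]
(X-M)-M ⇒ (X-M-M)-M   [X ::= X - M]
(X-M-M)-M ⇒ (M-M-M)-M   [X ::= M]
(M-M-M)-M ⇒ (x-M-M)-M   [M ::= x]
(x-M-M)-M ⇒ (x-x-M)-M   [M ::= x]
(x-x-M)-M ⇒ (x-x-x)-M   [M ::= x]
(x-x-x)-M ⇒ (x-x-x)-x   [M ::= x]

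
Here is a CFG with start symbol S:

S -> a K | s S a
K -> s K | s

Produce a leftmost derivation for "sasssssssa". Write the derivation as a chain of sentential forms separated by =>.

S => sSa   [S -> s S a]
sSa => saKa   [S -> a K]
saKa => sasKa   [K -> s K]
sasKa => sassKa   [K -> s K]
sassKa => sasssKa   [K -> s K]
sasssKa => sassssKa   [K -> s K]
sassssKa => sasssssKa   [K -> s K]
sasssssKa => sassssssKa   [K -> s K]
sassssssKa => sasssssssa   [K -> s]

S => sSa => saKa => sasKa => sassKa => sasssKa => sassssKa => sasssssKa => sassssssKa => sasssssssa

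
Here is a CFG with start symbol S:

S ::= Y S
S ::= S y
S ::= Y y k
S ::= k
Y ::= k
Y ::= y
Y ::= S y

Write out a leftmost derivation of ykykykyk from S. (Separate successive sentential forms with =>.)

S => YS => SyS => YSyS => ySyS => yYSyS => ySySyS => ykySyS => ykyYykyS => ykykykyS => ykykykyk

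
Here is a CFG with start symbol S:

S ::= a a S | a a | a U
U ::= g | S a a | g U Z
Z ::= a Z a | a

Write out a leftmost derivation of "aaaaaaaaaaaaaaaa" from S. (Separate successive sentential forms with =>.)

S=>aaS=>aaaaS=>aaaaaaS=>aaaaaaaaS=>aaaaaaaaaU=>aaaaaaaaaSaa=>aaaaaaaaaaUaa=>aaaaaaaaaaSaaaa=>aaaaaaaaaaaaaaaa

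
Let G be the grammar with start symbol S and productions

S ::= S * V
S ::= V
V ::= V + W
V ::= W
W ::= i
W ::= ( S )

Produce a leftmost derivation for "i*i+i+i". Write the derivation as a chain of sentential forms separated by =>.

S => S*V   [S ::= S * V]
S*V => V*V   [S ::= V]
V*V => W*V   [V ::= W]
W*V => i*V   [W ::= i]
i*V => i*V+W   [V ::= V + W]
i*V+W => i*V+W+W   [V ::= V + W]
i*V+W+W => i*W+W+W   [V ::= W]
i*W+W+W => i*i+W+W   [W ::= i]
i*i+W+W => i*i+i+W   [W ::= i]
i*i+i+W => i*i+i+i   [W ::= i]

S => S*V => V*V => W*V => i*V => i*V+W => i*V+W+W => i*W+W+W => i*i+W+W => i*i+i+W => i*i+i+i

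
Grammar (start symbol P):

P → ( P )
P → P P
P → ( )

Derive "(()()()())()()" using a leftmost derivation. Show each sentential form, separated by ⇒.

P ⇒ PP   [P → P P]
PP ⇒ PPP   [P → P P]
PPP ⇒ (P)PP   [P → ( P )]
(P)PP ⇒ (PP)PP   [P → P P]
(PP)PP ⇒ (PPP)PP   [P → P P]
(PPP)PP ⇒ (PPPP)PP   [P → P P]
(PPPP)PP ⇒ (()PPP)PP   [P → ( )]
(()PPP)PP ⇒ (()()PP)PP   [P → ( )]
(()()PP)PP ⇒ (()()()P)PP   [P → ( )]
(()()()P)PP ⇒ (()()()())PP   [P → ( )]
(()()()())PP ⇒ (()()()())()P   [P → ( )]
(()()()())()P ⇒ (()()()())()()   [P → ( )]

P ⇒ PP ⇒ PPP ⇒ (P)PP ⇒ (PP)PP ⇒ (PPP)PP ⇒ (PPPP)PP ⇒ (()PPP)PP ⇒ (()()PP)PP ⇒ (()()()P)PP ⇒ (()()()())PP ⇒ (()()()())()P ⇒ (()()()())()()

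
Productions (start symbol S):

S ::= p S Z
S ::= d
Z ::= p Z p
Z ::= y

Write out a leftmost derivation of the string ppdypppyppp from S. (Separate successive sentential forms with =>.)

S => pSZ   [S ::= p S Z]
pSZ => ppSZZ   [S ::= p S Z]
ppSZZ => ppdZZ   [S ::= d]
ppdZZ => ppdyZ   [Z ::= y]
ppdyZ => ppdypZp   [Z ::= p Z p]
ppdypZp => ppdyppZpp   [Z ::= p Z p]
ppdyppZpp => ppdypppZppp   [Z ::= p Z p]
ppdypppZppp => ppdypppyppp   [Z ::= y]

S => pSZ => ppSZZ => ppdZZ => ppdyZ => ppdypZp => ppdyppZpp => ppdypppZppp => ppdypppyppp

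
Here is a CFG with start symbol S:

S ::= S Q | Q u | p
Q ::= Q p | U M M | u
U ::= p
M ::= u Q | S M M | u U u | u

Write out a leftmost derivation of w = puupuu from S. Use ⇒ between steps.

S ⇒ Qu   [S ::= Q u]
Qu ⇒ UMMu   [Q ::= U M M]
UMMu ⇒ pMMu   [U ::= p]
pMMu ⇒ puMu   [M ::= u]
puMu ⇒ puuUuu   [M ::= u U u]
puuUuu ⇒ puupuu   [U ::= p]

S⇒Qu⇒UMMu⇒pMMu⇒puMu⇒puuUuu⇒puupuu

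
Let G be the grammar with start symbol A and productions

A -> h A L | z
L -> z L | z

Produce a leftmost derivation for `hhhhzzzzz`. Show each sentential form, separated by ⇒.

A ⇒ hAL   [A -> h A L]
hAL ⇒ hhALL   [A -> h A L]
hhALL ⇒ hhhALLL   [A -> h A L]
hhhALLL ⇒ hhhhALLLL   [A -> h A L]
hhhhALLLL ⇒ hhhhzLLLL   [A -> z]
hhhhzLLLL ⇒ hhhhzzLLL   [L -> z]
hhhhzzLLL ⇒ hhhhzzzLL   [L -> z]
hhhhzzzLL ⇒ hhhhzzzzL   [L -> z]
hhhhzzzzL ⇒ hhhhzzzzz   [L -> z]

A⇒hAL⇒hhALL⇒hhhALLL⇒hhhhALLLL⇒hhhhzLLLL⇒hhhhzzLLL⇒hhhhzzzLL⇒hhhhzzzzL⇒hhhhzzzzz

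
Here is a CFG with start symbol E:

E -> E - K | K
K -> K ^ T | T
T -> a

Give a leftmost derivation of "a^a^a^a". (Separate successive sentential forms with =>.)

E => K => K^T => K^T^T => K^T^T^T => T^T^T^T => a^T^T^T => a^a^T^T => a^a^a^T => a^a^a^a

E => K   [E -> K]
K => K^T   [K -> K ^ T]
K^T => K^T^T   [K -> K ^ T]
K^T^T => K^T^T^T   [K -> K ^ T]
K^T^T^T => T^T^T^T   [K -> T]
T^T^T^T => a^T^T^T   [T -> a]
a^T^T^T => a^a^T^T   [T -> a]
a^a^T^T => a^a^a^T   [T -> a]
a^a^a^T => a^a^a^a   [T -> a]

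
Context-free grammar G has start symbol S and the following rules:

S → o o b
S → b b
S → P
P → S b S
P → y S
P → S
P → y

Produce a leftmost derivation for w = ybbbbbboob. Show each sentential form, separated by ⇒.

S ⇒ P ⇒ SbS ⇒ PbS ⇒ SbSbS ⇒ PbSbS ⇒ ySbSbS ⇒ ybbbSbS ⇒ ybbbbbbS ⇒ ybbbbbboob

S ⇒ P   [S → P]
P ⇒ SbS   [P → S b S]
SbS ⇒ PbS   [S → P]
PbS ⇒ SbSbS   [P → S b S]
SbSbS ⇒ PbSbS   [S → P]
PbSbS ⇒ ySbSbS   [P → y S]
ySbSbS ⇒ ybbbSbS   [S → b b]
ybbbSbS ⇒ ybbbbbbS   [S → b b]
ybbbbbbS ⇒ ybbbbbboob   [S → o o b]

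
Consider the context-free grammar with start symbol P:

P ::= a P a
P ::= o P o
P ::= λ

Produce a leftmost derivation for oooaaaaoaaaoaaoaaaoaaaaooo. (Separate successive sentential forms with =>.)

P => oPo => ooPoo => oooPooo => oooaPaooo => oooaaPaaooo => oooaaaPaaaooo => oooaaaaPaaaaooo => oooaaaaoPoaaaaooo => oooaaaaoaPaoaaaaooo => oooaaaaoaaPaaoaaaaooo => oooaaaaoaaaPaaaoaaaaooo => oooaaaaoaaaoPoaaaoaaaaooo => oooaaaaoaaaoaPaoaaaoaaaaooo => oooaaaaoaaaoaaoaaaoaaaaooo

P => oPo   [P ::= o P o]
oPo => ooPoo   [P ::= o P o]
ooPoo => oooPooo   [P ::= o P o]
oooPooo => oooaPaooo   [P ::= a P a]
oooaPaooo => oooaaPaaooo   [P ::= a P a]
oooaaPaaooo => oooaaaPaaaooo   [P ::= a P a]
oooaaaPaaaooo => oooaaaaPaaaaooo   [P ::= a P a]
oooaaaaPaaaaooo => oooaaaaoPoaaaaooo   [P ::= o P o]
oooaaaaoPoaaaaooo => oooaaaaoaPaoaaaaooo   [P ::= a P a]
oooaaaaoaPaoaaaaooo => oooaaaaoaaPaaoaaaaooo   [P ::= a P a]
oooaaaaoaaPaaoaaaaooo => oooaaaaoaaaPaaaoaaaaooo   [P ::= a P a]
oooaaaaoaaaPaaaoaaaaooo => oooaaaaoaaaoPoaaaoaaaaooo   [P ::= o P o]
oooaaaaoaaaoPoaaaoaaaaooo => oooaaaaoaaaoaPaoaaaoaaaaooo   [P ::= a P a]
oooaaaaoaaaoaPaoaaaoaaaaooo => oooaaaaoaaaoaaoaaaoaaaaooo   [P ::= λ]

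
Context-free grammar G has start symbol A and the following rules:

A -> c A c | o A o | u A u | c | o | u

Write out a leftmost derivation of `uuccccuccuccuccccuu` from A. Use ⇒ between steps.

A ⇒ uAu ⇒ uuAuu ⇒ uucAcuu ⇒ uuccAccuu ⇒ uucccAcccuu ⇒ uuccccAccccuu ⇒ uuccccuAuccccuu ⇒ uuccccucAcuccccuu ⇒ uuccccuccAccuccccuu ⇒ uuccccuccuccuccccuu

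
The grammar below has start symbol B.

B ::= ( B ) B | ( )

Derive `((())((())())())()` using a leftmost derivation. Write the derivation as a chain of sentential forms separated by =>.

B=>(B)B=>((B)B)B=>((())B)B=>((())(B)B)B=>((())((B)B)B)B=>((())((())B)B)B=>((())((())())B)B=>((())((())())())B=>((())((())())())()

B => (B)B   [B ::= ( B ) B]
(B)B => ((B)B)B   [B ::= ( B ) B]
((B)B)B => ((())B)B   [B ::= ( )]
((())B)B => ((())(B)B)B   [B ::= ( B ) B]
((())(B)B)B => ((())((B)B)B)B   [B ::= ( B ) B]
((())((B)B)B)B => ((())((())B)B)B   [B ::= ( )]
((())((())B)B)B => ((())((())())B)B   [B ::= ( )]
((())((())())B)B => ((())((())())())B   [B ::= ( )]
((())((())())())B => ((())((())())())()   [B ::= ( )]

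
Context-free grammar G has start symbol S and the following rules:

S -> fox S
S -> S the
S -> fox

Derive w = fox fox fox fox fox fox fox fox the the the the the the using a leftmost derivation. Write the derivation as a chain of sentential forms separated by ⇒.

S ⇒ S the ⇒ fox S the ⇒ fox fox S the ⇒ fox fox fox S the ⇒ fox fox fox S the the ⇒ fox fox fox S the the the ⇒ fox fox fox fox S the the the ⇒ fox fox fox fox fox S the the the ⇒ fox fox fox fox fox S the the the the ⇒ fox fox fox fox fox fox S the the the the ⇒ fox fox fox fox fox fox S the the the the the ⇒ fox fox fox fox fox fox fox S the the the the the ⇒ fox fox fox fox fox fox fox S the the the the the the ⇒ fox fox fox fox fox fox fox fox the the the the the the

S ⇒ S the   [S -> S the]
S the ⇒ fox S the   [S -> fox S]
fox S the ⇒ fox fox S the   [S -> fox S]
fox fox S the ⇒ fox fox fox S the   [S -> fox S]
fox fox fox S the ⇒ fox fox fox S the the   [S -> S the]
fox fox fox S the the ⇒ fox fox fox S the the the   [S -> S the]
fox fox fox S the the the ⇒ fox fox fox fox S the the the   [S -> fox S]
fox fox fox fox S the the the ⇒ fox fox fox fox fox S the the the   [S -> fox S]
fox fox fox fox fox S the the the ⇒ fox fox fox fox fox S the the the the   [S -> S the]
fox fox fox fox fox S the the the the ⇒ fox fox fox fox fox fox S the the the the   [S -> fox S]
fox fox fox fox fox fox S the the the the ⇒ fox fox fox fox fox fox S the the the the the   [S -> S the]
fox fox fox fox fox fox S the the the the the ⇒ fox fox fox fox fox fox fox S the the the the the   [S -> fox S]
fox fox fox fox fox fox fox S the the the the the ⇒ fox fox fox fox fox fox fox S the the the the the the   [S -> S the]
fox fox fox fox fox fox fox S the the the the the the ⇒ fox fox fox fox fox fox fox fox the the the the the the   [S -> fox]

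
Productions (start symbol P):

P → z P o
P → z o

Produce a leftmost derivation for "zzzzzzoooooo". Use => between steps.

P => zPo   [P → z P o]
zPo => zzPoo   [P → z P o]
zzPoo => zzzPooo   [P → z P o]
zzzPooo => zzzzPoooo   [P → z P o]
zzzzPoooo => zzzzzPooooo   [P → z P o]
zzzzzPooooo => zzzzzzoooooo   [P → z o]

P => zPo => zzPoo => zzzPooo => zzzzPoooo => zzzzzPooooo => zzzzzzoooooo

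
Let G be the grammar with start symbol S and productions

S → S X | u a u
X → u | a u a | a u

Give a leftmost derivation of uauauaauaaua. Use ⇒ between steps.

S ⇒ SX   [S → S X]
SX ⇒ SXX   [S → S X]
SXX ⇒ SXXX   [S → S X]
SXXX ⇒ uauXXX   [S → u a u]
uauXXX ⇒ uauauaXX   [X → a u a]
uauauaXX ⇒ uauauaauaX   [X → a u a]
uauauaauaX ⇒ uauauaauaaua   [X → a u a]

S ⇒ SX ⇒ SXX ⇒ SXXX ⇒ uauXXX ⇒ uauauaXX ⇒ uauauaauaX ⇒ uauauaauaaua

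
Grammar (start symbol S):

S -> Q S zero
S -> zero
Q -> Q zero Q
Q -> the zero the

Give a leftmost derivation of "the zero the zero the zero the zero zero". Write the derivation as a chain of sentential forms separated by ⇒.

S ⇒ Q S zero ⇒ Q zero Q S zero ⇒ the zero the zero Q S zero ⇒ the zero the zero the zero the S zero ⇒ the zero the zero the zero the zero zero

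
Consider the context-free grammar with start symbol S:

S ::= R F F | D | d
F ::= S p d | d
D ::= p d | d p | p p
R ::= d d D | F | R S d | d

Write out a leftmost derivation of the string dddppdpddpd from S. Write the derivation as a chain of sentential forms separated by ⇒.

S ⇒ RFF ⇒ ddDFF ⇒ dddpFF ⇒ dddpSpdF ⇒ dddpDpdF ⇒ dddppdpdF ⇒ dddppdpdSpd ⇒ dddppdpddpd

S ⇒ RFF   [S ::= R F F]
RFF ⇒ ddDFF   [R ::= d d D]
ddDFF ⇒ dddpFF   [D ::= d p]
dddpFF ⇒ dddpSpdF   [F ::= S p d]
dddpSpdF ⇒ dddpDpdF   [S ::= D]
dddpDpdF ⇒ dddppdpdF   [D ::= p d]
dddppdpdF ⇒ dddppdpdSpd   [F ::= S p d]
dddppdpdSpd ⇒ dddppdpddpd   [S ::= d]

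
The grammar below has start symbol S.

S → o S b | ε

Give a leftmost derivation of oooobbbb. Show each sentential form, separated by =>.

S => oSb => ooSbb => oooSbbb => ooooSbbbb => oooobbbb

S => oSb   [S → o S b]
oSb => ooSbb   [S → o S b]
ooSbb => oooSbbb   [S → o S b]
oooSbbb => ooooSbbbb   [S → o S b]
ooooSbbbb => oooobbbb   [S → ε]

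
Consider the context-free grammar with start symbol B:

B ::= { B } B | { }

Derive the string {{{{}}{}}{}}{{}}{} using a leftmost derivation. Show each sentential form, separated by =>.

B => {B}B => {{B}B}B => {{{B}B}B}B => {{{{}}B}B}B => {{{{}}{}}B}B => {{{{}}{}}{}}B => {{{{}}{}}{}}{B}B => {{{{}}{}}{}}{{}}B => {{{{}}{}}{}}{{}}{}

B => {B}B   [B ::= { B } B]
{B}B => {{B}B}B   [B ::= { B } B]
{{B}B}B => {{{B}B}B}B   [B ::= { B } B]
{{{B}B}B}B => {{{{}}B}B}B   [B ::= { }]
{{{{}}B}B}B => {{{{}}{}}B}B   [B ::= { }]
{{{{}}{}}B}B => {{{{}}{}}{}}B   [B ::= { }]
{{{{}}{}}{}}B => {{{{}}{}}{}}{B}B   [B ::= { B } B]
{{{{}}{}}{}}{B}B => {{{{}}{}}{}}{{}}B   [B ::= { }]
{{{{}}{}}{}}{{}}B => {{{{}}{}}{}}{{}}{}   [B ::= { }]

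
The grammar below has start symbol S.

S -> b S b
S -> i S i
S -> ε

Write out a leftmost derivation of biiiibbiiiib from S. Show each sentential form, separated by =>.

S=>bSb=>biSib=>biiSiib=>biiiSiiib=>biiiiSiiiib=>biiiibSbiiiib=>biiiibbiiiib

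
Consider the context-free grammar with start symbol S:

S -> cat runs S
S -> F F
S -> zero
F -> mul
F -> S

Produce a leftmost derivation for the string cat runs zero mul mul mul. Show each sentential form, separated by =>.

S => F F   [S -> F F]
F F => S F   [F -> S]
S F => F F F   [S -> F F]
F F F => S F F   [F -> S]
S F F => F F F F   [S -> F F]
F F F F => S F F F   [F -> S]
S F F F => cat runs S F F F   [S -> cat runs S]
cat runs S F F F => cat runs zero F F F   [S -> zero]
cat runs zero F F F => cat runs zero mul F F   [F -> mul]
cat runs zero mul F F => cat runs zero mul mul F   [F -> mul]
cat runs zero mul mul F => cat runs zero mul mul mul   [F -> mul]

S => F F => S F => F F F => S F F => F F F F => S F F F => cat runs S F F F => cat runs zero F F F => cat runs zero mul F F => cat runs zero mul mul F => cat runs zero mul mul mul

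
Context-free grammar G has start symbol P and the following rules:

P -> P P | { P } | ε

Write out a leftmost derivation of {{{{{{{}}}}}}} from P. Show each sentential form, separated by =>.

P => {P} => {{P}} => {{{P}}} => {{{{P}}}} => {{{{{P}}}}} => {{{{{PP}}}}} => {{{{{{P}P}}}}} => {{{{{{PP}P}}}}} => {{{{{{{P}P}P}}}}} => {{{{{{{}P}P}}}}} => {{{{{{{}}P}}}}} => {{{{{{{}}}}}}}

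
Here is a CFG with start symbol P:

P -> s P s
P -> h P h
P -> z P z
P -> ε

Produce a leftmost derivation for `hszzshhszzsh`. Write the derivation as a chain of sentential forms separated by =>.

P => hPh => hsPsh => hszPzsh => hszzPzzsh => hszzsPszzsh => hszzshPhszzsh => hszzshhszzsh

P => hPh   [P -> h P h]
hPh => hsPsh   [P -> s P s]
hsPsh => hszPzsh   [P -> z P z]
hszPzsh => hszzPzzsh   [P -> z P z]
hszzPzzsh => hszzsPszzsh   [P -> s P s]
hszzsPszzsh => hszzshPhszzsh   [P -> h P h]
hszzshPhszzsh => hszzshhszzsh   [P -> ε]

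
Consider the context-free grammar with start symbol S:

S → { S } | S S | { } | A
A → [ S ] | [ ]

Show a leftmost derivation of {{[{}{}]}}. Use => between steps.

S => {S}   [S → { S }]
{S} => {{S}}   [S → { S }]
{{S}} => {{A}}   [S → A]
{{A}} => {{[S]}}   [A → [ S ]]
{{[S]}} => {{[SS]}}   [S → S S]
{{[SS]}} => {{[{}S]}}   [S → { }]
{{[{}S]}} => {{[{}{}]}}   [S → { }]

S => {S} => {{S}} => {{A}} => {{[S]}} => {{[SS]}} => {{[{}S]}} => {{[{}{}]}}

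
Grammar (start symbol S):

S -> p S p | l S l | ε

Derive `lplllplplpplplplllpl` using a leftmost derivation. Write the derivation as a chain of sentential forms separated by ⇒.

S ⇒ lSl   [S -> l S l]
lSl ⇒ lpSpl   [S -> p S p]
lpSpl ⇒ lplSlpl   [S -> l S l]
lplSlpl ⇒ lpllSllpl   [S -> l S l]
lpllSllpl ⇒ lplllSlllpl   [S -> l S l]
lplllSlllpl ⇒ lplllpSplllpl   [S -> p S p]
lplllpSplllpl ⇒ lplllplSlplllpl   [S -> l S l]
lplllplSlplllpl ⇒ lplllplpSplplllpl   [S -> p S p]
lplllplpSplplllpl ⇒ lplllplplSlplplllpl   [S -> l S l]
lplllplplSlplplllpl ⇒ lplllplplpSplplplllpl   [S -> p S p]
lplllplplpSplplplllpl ⇒ lplllplplpplplplllpl   [S -> ε]

S⇒lSl⇒lpSpl⇒lplSlpl⇒lpllSllpl⇒lplllSlllpl⇒lplllpSplllpl⇒lplllplSlplllpl⇒lplllplpSplplllpl⇒lplllplplSlplplllpl⇒lplllplplpSplplplllpl⇒lplllplplpplplplllpl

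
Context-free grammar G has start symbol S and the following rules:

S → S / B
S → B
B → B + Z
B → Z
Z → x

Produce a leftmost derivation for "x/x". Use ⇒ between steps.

S ⇒ S/B ⇒ B/B ⇒ Z/B ⇒ x/B ⇒ x/Z ⇒ x/x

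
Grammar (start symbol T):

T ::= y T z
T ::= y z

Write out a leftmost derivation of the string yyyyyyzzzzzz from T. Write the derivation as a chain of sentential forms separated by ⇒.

T⇒yTz⇒yyTzz⇒yyyTzzz⇒yyyyTzzzz⇒yyyyyTzzzzz⇒yyyyyyzzzzzz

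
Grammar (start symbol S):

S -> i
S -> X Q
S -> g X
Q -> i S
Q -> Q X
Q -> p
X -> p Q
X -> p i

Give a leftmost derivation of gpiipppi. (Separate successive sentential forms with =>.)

S=>gX=>gpQ=>gpQX=>gpQXX=>gpiSXX=>gpiiXX=>gpiipQX=>gpiippX=>gpiipppi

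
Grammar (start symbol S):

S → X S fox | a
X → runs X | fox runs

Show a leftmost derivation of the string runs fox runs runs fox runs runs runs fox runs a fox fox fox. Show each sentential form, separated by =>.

S => X S fox => runs X S fox => runs fox runs S fox => runs fox runs X S fox fox => runs fox runs runs X S fox fox => runs fox runs runs fox runs S fox fox => runs fox runs runs fox runs X S fox fox fox => runs fox runs runs fox runs runs X S fox fox fox => runs fox runs runs fox runs runs runs X S fox fox fox => runs fox runs runs fox runs runs runs fox runs S fox fox fox => runs fox runs runs fox runs runs runs fox runs a fox fox fox

S => X S fox   [S → X S fox]
X S fox => runs X S fox   [X → runs X]
runs X S fox => runs fox runs S fox   [X → fox runs]
runs fox runs S fox => runs fox runs X S fox fox   [S → X S fox]
runs fox runs X S fox fox => runs fox runs runs X S fox fox   [X → runs X]
runs fox runs runs X S fox fox => runs fox runs runs fox runs S fox fox   [X → fox runs]
runs fox runs runs fox runs S fox fox => runs fox runs runs fox runs X S fox fox fox   [S → X S fox]
runs fox runs runs fox runs X S fox fox fox => runs fox runs runs fox runs runs X S fox fox fox   [X → runs X]
runs fox runs runs fox runs runs X S fox fox fox => runs fox runs runs fox runs runs runs X S fox fox fox   [X → runs X]
runs fox runs runs fox runs runs runs X S fox fox fox => runs fox runs runs fox runs runs runs fox runs S fox fox fox   [X → fox runs]
runs fox runs runs fox runs runs runs fox runs S fox fox fox => runs fox runs runs fox runs runs runs fox runs a fox fox fox   [S → a]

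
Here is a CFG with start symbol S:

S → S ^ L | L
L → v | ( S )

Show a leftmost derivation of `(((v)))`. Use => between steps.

S => L => (S) => (L) => ((S)) => ((L)) => (((S))) => (((L))) => (((v)))

S => L   [S → L]
L => (S)   [L → ( S )]
(S) => (L)   [S → L]
(L) => ((S))   [L → ( S )]
((S)) => ((L))   [S → L]
((L)) => (((S)))   [L → ( S )]
(((S))) => (((L)))   [S → L]
(((L))) => (((v)))   [L → v]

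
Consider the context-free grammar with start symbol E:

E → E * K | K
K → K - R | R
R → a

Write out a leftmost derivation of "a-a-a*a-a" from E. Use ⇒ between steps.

E⇒E*K⇒K*K⇒K-R*K⇒K-R-R*K⇒R-R-R*K⇒a-R-R*K⇒a-a-R*K⇒a-a-a*K⇒a-a-a*K-R⇒a-a-a*R-R⇒a-a-a*a-R⇒a-a-a*a-a

E ⇒ E*K   [E → E * K]
E*K ⇒ K*K   [E → K]
K*K ⇒ K-R*K   [K → K - R]
K-R*K ⇒ K-R-R*K   [K → K - R]
K-R-R*K ⇒ R-R-R*K   [K → R]
R-R-R*K ⇒ a-R-R*K   [R → a]
a-R-R*K ⇒ a-a-R*K   [R → a]
a-a-R*K ⇒ a-a-a*K   [R → a]
a-a-a*K ⇒ a-a-a*K-R   [K → K - R]
a-a-a*K-R ⇒ a-a-a*R-R   [K → R]
a-a-a*R-R ⇒ a-a-a*a-R   [R → a]
a-a-a*a-R ⇒ a-a-a*a-a   [R → a]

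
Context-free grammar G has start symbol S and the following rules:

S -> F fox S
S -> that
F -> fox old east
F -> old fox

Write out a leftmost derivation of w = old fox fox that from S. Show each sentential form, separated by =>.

S => F fox S => old fox fox S => old fox fox that

S => F fox S   [S -> F fox S]
F fox S => old fox fox S   [F -> old fox]
old fox fox S => old fox fox that   [S -> that]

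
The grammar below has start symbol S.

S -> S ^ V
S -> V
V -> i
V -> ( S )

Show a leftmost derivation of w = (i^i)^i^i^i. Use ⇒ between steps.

S ⇒ S^V   [S -> S ^ V]
S^V ⇒ S^V^V   [S -> S ^ V]
S^V^V ⇒ S^V^V^V   [S -> S ^ V]
S^V^V^V ⇒ V^V^V^V   [S -> V]
V^V^V^V ⇒ (S)^V^V^V   [V -> ( S )]
(S)^V^V^V ⇒ (S^V)^V^V^V   [S -> S ^ V]
(S^V)^V^V^V ⇒ (V^V)^V^V^V   [S -> V]
(V^V)^V^V^V ⇒ (i^V)^V^V^V   [V -> i]
(i^V)^V^V^V ⇒ (i^i)^V^V^V   [V -> i]
(i^i)^V^V^V ⇒ (i^i)^i^V^V   [V -> i]
(i^i)^i^V^V ⇒ (i^i)^i^i^V   [V -> i]
(i^i)^i^i^V ⇒ (i^i)^i^i^i   [V -> i]

S⇒S^V⇒S^V^V⇒S^V^V^V⇒V^V^V^V⇒(S)^V^V^V⇒(S^V)^V^V^V⇒(V^V)^V^V^V⇒(i^V)^V^V^V⇒(i^i)^V^V^V⇒(i^i)^i^V^V⇒(i^i)^i^i^V⇒(i^i)^i^i^i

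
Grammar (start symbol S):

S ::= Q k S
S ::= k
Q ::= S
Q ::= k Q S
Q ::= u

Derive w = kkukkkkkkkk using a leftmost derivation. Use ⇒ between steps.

S ⇒ QkS   [S ::= Q k S]
QkS ⇒ kQSkS   [Q ::= k Q S]
kQSkS ⇒ kkQSSkS   [Q ::= k Q S]
kkQSSkS ⇒ kkuSSkS   [Q ::= u]
kkuSSkS ⇒ kkuQkSSkS   [S ::= Q k S]
kkuQkSSkS ⇒ kkukQSkSSkS   [Q ::= k Q S]
kkukQSkSSkS ⇒ kkukSSkSSkS   [Q ::= S]
kkukSSkSSkS ⇒ kkukkSkSSkS   [S ::= k]
kkukkSkSSkS ⇒ kkukkkkSSkS   [S ::= k]
kkukkkkSSkS ⇒ kkukkkkkSkS   [S ::= k]
kkukkkkkSkS ⇒ kkukkkkkkkS   [S ::= k]
kkukkkkkkkS ⇒ kkukkkkkkkk   [S ::= k]

S⇒QkS⇒kQSkS⇒kkQSSkS⇒kkuSSkS⇒kkuQkSSkS⇒kkukQSkSSkS⇒kkukSSkSSkS⇒kkukkSkSSkS⇒kkukkkkSSkS⇒kkukkkkkSkS⇒kkukkkkkkkS⇒kkukkkkkkkk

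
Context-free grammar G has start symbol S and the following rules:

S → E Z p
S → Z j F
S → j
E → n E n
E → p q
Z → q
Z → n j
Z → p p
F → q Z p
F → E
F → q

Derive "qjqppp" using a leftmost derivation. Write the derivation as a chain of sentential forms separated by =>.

S => ZjF   [S → Z j F]
ZjF => qjF   [Z → q]
qjF => qjqZp   [F → q Z p]
qjqZp => qjqppp   [Z → p p]

S => ZjF => qjF => qjqZp => qjqppp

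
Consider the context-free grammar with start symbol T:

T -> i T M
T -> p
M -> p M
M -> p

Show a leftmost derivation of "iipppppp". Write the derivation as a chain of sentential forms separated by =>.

T => iTM   [T -> i T M]
iTM => iiTMM   [T -> i T M]
iiTMM => iipMM   [T -> p]
iipMM => iippMM   [M -> p M]
iippMM => iipppMM   [M -> p M]
iipppMM => iippppM   [M -> p]
iippppM => iipppppM   [M -> p M]
iipppppM => iipppppp   [M -> p]

T => iTM => iiTMM => iipMM => iippMM => iipppMM => iippppM => iipppppM => iipppppp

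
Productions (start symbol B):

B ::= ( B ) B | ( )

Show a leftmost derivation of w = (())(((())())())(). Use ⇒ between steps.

B⇒(B)B⇒(())B⇒(())(B)B⇒(())((B)B)B⇒(())(((B)B)B)B⇒(())(((())B)B)B⇒(())(((())())B)B⇒(())(((())())())B⇒(())(((())())())()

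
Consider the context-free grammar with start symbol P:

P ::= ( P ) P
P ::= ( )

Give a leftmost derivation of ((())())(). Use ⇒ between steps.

P⇒(P)P⇒((P)P)P⇒((())P)P⇒((())())P⇒((())())()

P ⇒ (P)P   [P ::= ( P ) P]
(P)P ⇒ ((P)P)P   [P ::= ( P ) P]
((P)P)P ⇒ ((())P)P   [P ::= ( )]
((())P)P ⇒ ((())())P   [P ::= ( )]
((())())P ⇒ ((())())()   [P ::= ( )]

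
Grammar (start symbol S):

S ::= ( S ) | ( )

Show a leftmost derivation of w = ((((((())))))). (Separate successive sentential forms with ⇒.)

S ⇒ (S) ⇒ ((S)) ⇒ (((S))) ⇒ ((((S)))) ⇒ (((((S))))) ⇒ ((((((S)))))) ⇒ ((((((()))))))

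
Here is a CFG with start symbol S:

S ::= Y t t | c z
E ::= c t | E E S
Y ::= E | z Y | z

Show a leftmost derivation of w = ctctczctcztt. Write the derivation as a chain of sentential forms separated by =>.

S => Ytt   [S ::= Y t t]
Ytt => Ett   [Y ::= E]
Ett => EEStt   [E ::= E E S]
EEStt => EESEStt   [E ::= E E S]
EESEStt => ctESEStt   [E ::= c t]
ctESEStt => ctctSEStt   [E ::= c t]
ctctSEStt => ctctczEStt   [S ::= c z]
ctctczEStt => ctctczctStt   [E ::= c t]
ctctczctStt => ctctczctcztt   [S ::= c z]

S => Ytt => Ett => EEStt => EESEStt => ctESEStt => ctctSEStt => ctctczEStt => ctctczctStt => ctctczctcztt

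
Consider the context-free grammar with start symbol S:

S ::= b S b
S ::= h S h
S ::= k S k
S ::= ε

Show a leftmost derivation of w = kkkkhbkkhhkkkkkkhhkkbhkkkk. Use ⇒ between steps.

S ⇒ kSk   [S ::= k S k]
kSk ⇒ kkSkk   [S ::= k S k]
kkSkk ⇒ kkkSkkk   [S ::= k S k]
kkkSkkk ⇒ kkkkSkkkk   [S ::= k S k]
kkkkSkkkk ⇒ kkkkhShkkkk   [S ::= h S h]
kkkkhShkkkk ⇒ kkkkhbSbhkkkk   [S ::= b S b]
kkkkhbSbhkkkk ⇒ kkkkhbkSkbhkkkk   [S ::= k S k]
kkkkhbkSkbhkkkk ⇒ kkkkhbkkSkkbhkkkk   [S ::= k S k]
kkkkhbkkSkkbhkkkk ⇒ kkkkhbkkhShkkbhkkkk   [S ::= h S h]
kkkkhbkkhShkkbhkkkk ⇒ kkkkhbkkhhShhkkbhkkkk   [S ::= h S h]
kkkkhbkkhhShhkkbhkkkk ⇒ kkkkhbkkhhkSkhhkkbhkkkk   [S ::= k S k]
kkkkhbkkhhkSkhhkkbhkkkk ⇒ kkkkhbkkhhkkSkkhhkkbhkkkk   [S ::= k S k]
kkkkhbkkhhkkSkkhhkkbhkkkk ⇒ kkkkhbkkhhkkkSkkkhhkkbhkkkk   [S ::= k S k]
kkkkhbkkhhkkkSkkkhhkkbhkkkk ⇒ kkkkhbkkhhkkkkkkhhkkbhkkkk   [S ::= ε]

S⇒kSk⇒kkSkk⇒kkkSkkk⇒kkkkSkkkk⇒kkkkhShkkkk⇒kkkkhbSbhkkkk⇒kkkkhbkSkbhkkkk⇒kkkkhbkkSkkbhkkkk⇒kkkkhbkkhShkkbhkkkk⇒kkkkhbkkhhShhkkbhkkkk⇒kkkkhbkkhhkSkhhkkbhkkkk⇒kkkkhbkkhhkkSkkhhkkbhkkkk⇒kkkkhbkkhhkkkSkkkhhkkbhkkkk⇒kkkkhbkkhhkkkkkkhhkkbhkkkk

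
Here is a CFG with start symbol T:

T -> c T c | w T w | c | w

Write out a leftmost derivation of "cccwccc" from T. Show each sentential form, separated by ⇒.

T ⇒ cTc ⇒ ccTcc ⇒ cccTccc ⇒ cccwccc

T ⇒ cTc   [T -> c T c]
cTc ⇒ ccTcc   [T -> c T c]
ccTcc ⇒ cccTccc   [T -> c T c]
cccTccc ⇒ cccwccc   [T -> w]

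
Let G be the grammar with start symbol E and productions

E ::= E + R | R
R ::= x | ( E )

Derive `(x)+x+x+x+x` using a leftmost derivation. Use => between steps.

E=>E+R=>E+R+R=>E+R+R+R=>E+R+R+R+R=>R+R+R+R+R=>(E)+R+R+R+R=>(R)+R+R+R+R=>(x)+R+R+R+R=>(x)+x+R+R+R=>(x)+x+x+R+R=>(x)+x+x+x+R=>(x)+x+x+x+x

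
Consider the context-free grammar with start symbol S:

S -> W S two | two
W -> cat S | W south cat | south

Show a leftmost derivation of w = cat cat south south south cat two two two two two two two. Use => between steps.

S => W S two => cat S S two => cat W S two S two => cat cat S S two S two => cat cat W S two S two S two => cat cat south S two S two S two => cat cat south W S two two S two S two => cat cat south W south cat S two two S two S two => cat cat south south south cat S two two S two S two => cat cat south south south cat two two two S two S two => cat cat south south south cat two two two two two S two => cat cat south south south cat two two two two two two two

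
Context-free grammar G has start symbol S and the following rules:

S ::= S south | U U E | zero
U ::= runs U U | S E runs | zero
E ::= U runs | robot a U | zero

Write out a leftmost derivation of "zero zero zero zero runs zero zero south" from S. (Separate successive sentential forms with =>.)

S => S south => U U E south => S E runs U E south => U U E E runs U E south => zero U E E runs U E south => zero zero E E runs U E south => zero zero zero E runs U E south => zero zero zero zero runs U E south => zero zero zero zero runs zero E south => zero zero zero zero runs zero zero south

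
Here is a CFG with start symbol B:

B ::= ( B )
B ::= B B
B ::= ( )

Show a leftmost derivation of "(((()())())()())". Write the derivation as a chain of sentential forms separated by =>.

B => (B) => (BB) => (BBB) => ((B)BB) => ((BB)BB) => (((B)B)BB) => (((BB)B)BB) => (((()B)B)BB) => (((()())B)BB) => (((()())())BB) => (((()())())()B) => (((()())())()())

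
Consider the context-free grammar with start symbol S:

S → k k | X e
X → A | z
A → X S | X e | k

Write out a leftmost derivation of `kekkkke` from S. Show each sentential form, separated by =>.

S => Xe   [S → X e]
Xe => Ae   [X → A]
Ae => XSe   [A → X S]
XSe => ASe   [X → A]
ASe => XSSe   [A → X S]
XSSe => ASSe   [X → A]
ASSe => XeSSe   [A → X e]
XeSSe => AeSSe   [X → A]
AeSSe => keSSe   [A → k]
keSSe => kekkSe   [S → k k]
kekkSe => kekkkke   [S → k k]

S => Xe => Ae => XSe => ASe => XSSe => ASSe => XeSSe => AeSSe => keSSe => kekkSe => kekkkke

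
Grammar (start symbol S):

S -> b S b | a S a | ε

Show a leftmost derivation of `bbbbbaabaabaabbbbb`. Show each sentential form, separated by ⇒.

S⇒bSb⇒bbSbb⇒bbbSbbb⇒bbbbSbbbb⇒bbbbbSbbbbb⇒bbbbbaSabbbbb⇒bbbbbaaSaabbbbb⇒bbbbbaabSbaabbbbb⇒bbbbbaabaSabaabbbbb⇒bbbbbaabaabaabbbbb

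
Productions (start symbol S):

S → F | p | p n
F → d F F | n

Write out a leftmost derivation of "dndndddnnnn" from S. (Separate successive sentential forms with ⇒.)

S⇒F⇒dFF⇒dnF⇒dndFF⇒dndnF⇒dndndFF⇒dndnddFFF⇒dndndddFFFF⇒dndndddnFFF⇒dndndddnnFF⇒dndndddnnnF⇒dndndddnnnn

S ⇒ F   [S → F]
F ⇒ dFF   [F → d F F]
dFF ⇒ dnF   [F → n]
dnF ⇒ dndFF   [F → d F F]
dndFF ⇒ dndnF   [F → n]
dndnF ⇒ dndndFF   [F → d F F]
dndndFF ⇒ dndnddFFF   [F → d F F]
dndnddFFF ⇒ dndndddFFFF   [F → d F F]
dndndddFFFF ⇒ dndndddnFFF   [F → n]
dndndddnFFF ⇒ dndndddnnFF   [F → n]
dndndddnnFF ⇒ dndndddnnnF   [F → n]
dndndddnnnF ⇒ dndndddnnnn   [F → n]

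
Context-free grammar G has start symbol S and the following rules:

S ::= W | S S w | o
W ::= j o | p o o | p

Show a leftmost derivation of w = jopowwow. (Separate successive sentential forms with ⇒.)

S ⇒ SSw ⇒ SSwSw ⇒ WSwSw ⇒ joSwSw ⇒ joSSwwSw ⇒ joWSwwSw ⇒ jopSwwSw ⇒ jopowwSw ⇒ jopowwow

S ⇒ SSw   [S ::= S S w]
SSw ⇒ SSwSw   [S ::= S S w]
SSwSw ⇒ WSwSw   [S ::= W]
WSwSw ⇒ joSwSw   [W ::= j o]
joSwSw ⇒ joSSwwSw   [S ::= S S w]
joSSwwSw ⇒ joWSwwSw   [S ::= W]
joWSwwSw ⇒ jopSwwSw   [W ::= p]
jopSwwSw ⇒ jopowwSw   [S ::= o]
jopowwSw ⇒ jopowwow   [S ::= o]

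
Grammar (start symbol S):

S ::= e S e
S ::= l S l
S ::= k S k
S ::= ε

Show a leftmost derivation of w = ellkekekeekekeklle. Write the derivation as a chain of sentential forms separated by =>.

S=>eSe=>elSle=>ellSlle=>ellkSklle=>ellkeSeklle=>ellkekSkeklle=>ellkekeSekeklle=>ellkekekSkekeklle=>ellkekekeSekekeklle=>ellkekekeekekeklle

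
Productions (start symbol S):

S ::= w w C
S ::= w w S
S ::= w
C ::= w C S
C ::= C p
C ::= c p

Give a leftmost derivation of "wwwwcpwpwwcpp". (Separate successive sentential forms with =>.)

S => wwC   [S ::= w w C]
wwC => wwCp   [C ::= C p]
wwCp => wwwCSp   [C ::= w C S]
wwwCSp => wwwCpSp   [C ::= C p]
wwwCpSp => wwwwCSpSp   [C ::= w C S]
wwwwCSpSp => wwwwcpSpSp   [C ::= c p]
wwwwcpSpSp => wwwwcpwpSp   [S ::= w]
wwwwcpwpSp => wwwwcpwpwwCp   [S ::= w w C]
wwwwcpwpwwCp => wwwwcpwpwwcpp   [C ::= c p]

S=>wwC=>wwCp=>wwwCSp=>wwwCpSp=>wwwwCSpSp=>wwwwcpSpSp=>wwwwcpwpSp=>wwwwcpwpwwCp=>wwwwcpwpwwcpp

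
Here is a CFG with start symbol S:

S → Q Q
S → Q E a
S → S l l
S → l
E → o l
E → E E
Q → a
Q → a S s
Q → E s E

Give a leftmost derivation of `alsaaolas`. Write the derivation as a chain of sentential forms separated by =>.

S => QQ => aSsQ => alsQ => alsaSs => alsaQEas => alsaaEas => alsaaolas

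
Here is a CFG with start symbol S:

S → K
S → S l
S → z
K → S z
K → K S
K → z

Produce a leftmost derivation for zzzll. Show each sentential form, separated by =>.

S => Sl => Sll => Kll => KSll => SzSll => zzSll => zzzll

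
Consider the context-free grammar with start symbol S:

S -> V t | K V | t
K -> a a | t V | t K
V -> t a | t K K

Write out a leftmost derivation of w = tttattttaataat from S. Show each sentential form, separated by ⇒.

S ⇒ Vt ⇒ tKKt ⇒ ttVKt ⇒ tttaKt ⇒ tttatVt ⇒ tttattKKt ⇒ tttatttKKt ⇒ tttattttKKt ⇒ tttattttaaKt ⇒ tttattttaatKt ⇒ tttattttaataat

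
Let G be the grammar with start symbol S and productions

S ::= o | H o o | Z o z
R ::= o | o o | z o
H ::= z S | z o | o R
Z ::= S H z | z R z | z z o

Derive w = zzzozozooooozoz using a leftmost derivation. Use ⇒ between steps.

S⇒Zoz⇒SHzoz⇒HooHzoz⇒zSooHzoz⇒zZozooHzoz⇒zzRzozooHzoz⇒zzzozozooHzoz⇒zzzozozoooRzoz⇒zzzozozooooozoz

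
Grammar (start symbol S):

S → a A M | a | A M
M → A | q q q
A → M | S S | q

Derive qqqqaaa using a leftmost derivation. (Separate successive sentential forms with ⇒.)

S⇒AM⇒MM⇒qqqM⇒qqqA⇒qqqSS⇒qqqAMS⇒qqqqMS⇒qqqqAS⇒qqqqSSS⇒qqqqaSS⇒qqqqaaS⇒qqqqaaa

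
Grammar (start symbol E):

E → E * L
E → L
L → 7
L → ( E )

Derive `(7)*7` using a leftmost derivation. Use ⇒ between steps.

E ⇒ E*L ⇒ L*L ⇒ (E)*L ⇒ (L)*L ⇒ (7)*L ⇒ (7)*7

E ⇒ E*L   [E → E * L]
E*L ⇒ L*L   [E → L]
L*L ⇒ (E)*L   [L → ( E )]
(E)*L ⇒ (L)*L   [E → L]
(L)*L ⇒ (7)*L   [L → 7]
(7)*L ⇒ (7)*7   [L → 7]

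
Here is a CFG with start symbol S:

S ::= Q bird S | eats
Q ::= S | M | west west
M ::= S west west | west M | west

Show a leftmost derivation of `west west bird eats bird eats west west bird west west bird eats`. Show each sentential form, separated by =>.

S => Q bird S   [S ::= Q bird S]
Q bird S => M bird S   [Q ::= M]
M bird S => S west west bird S   [M ::= S west west]
S west west bird S => Q bird S west west bird S   [S ::= Q bird S]
Q bird S west west bird S => west west bird S west west bird S   [Q ::= west west]
west west bird S west west bird S => west west bird Q bird S west west bird S   [S ::= Q bird S]
west west bird Q bird S west west bird S => west west bird S bird S west west bird S   [Q ::= S]
west west bird S bird S west west bird S => west west bird eats bird S west west bird S   [S ::= eats]
west west bird eats bird S west west bird S => west west bird eats bird eats west west bird S   [S ::= eats]
west west bird eats bird eats west west bird S => west west bird eats bird eats west west bird Q bird S   [S ::= Q bird S]
west west bird eats bird eats west west bird Q bird S => west west bird eats bird eats west west bird west west bird S   [Q ::= west west]
west west bird eats bird eats west west bird west west bird S => west west bird eats bird eats west west bird west west bird eats   [S ::= eats]

S => Q bird S => M bird S => S west west bird S => Q bird S west west bird S => west west bird S west west bird S => west west bird Q bird S west west bird S => west west bird S bird S west west bird S => west west bird eats bird S west west bird S => west west bird eats bird eats west west bird S => west west bird eats bird eats west west bird Q bird S => west west bird eats bird eats west west bird west west bird S => west west bird eats bird eats west west bird west west bird eats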